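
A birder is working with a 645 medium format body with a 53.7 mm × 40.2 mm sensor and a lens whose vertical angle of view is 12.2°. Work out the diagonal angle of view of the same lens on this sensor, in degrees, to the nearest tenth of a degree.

20.2°

From the vertical AOV: f = 40.2 / (2·tan(6.1°)) = 40.2 / 0.21374 ≈ 188.0804 mm.
Sensor diagonal = √(53.7² + 40.2²) = √4499.7300 ≈ 67.0800 mm.
Diagonal AOV = 2·arctan(67.0800 / (2 × 188.0804)) = 2·arctan(0.17833) ≈ 20.2223°.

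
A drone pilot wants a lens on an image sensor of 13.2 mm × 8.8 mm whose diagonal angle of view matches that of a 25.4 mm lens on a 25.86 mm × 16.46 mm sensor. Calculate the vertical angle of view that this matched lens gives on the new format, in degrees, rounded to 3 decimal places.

Sensor diagonal = √(25.86² + 16.46²) = √939.6712 ≈ 30.6541 mm.
Sensor diagonal = √(13.2² + 8.8²) = √251.6800 ≈ 15.8644 mm.
Equal diagonal AOV ⇒ f₂ = f₁ · 15.8644/30.6541 = 25.4 × 0.51753 ≈ 13.1453 mm.
Vertical AOV on the new format = 2·arctan(8.8 / (2 × 13.1453)) = 2·arctan(0.33472) ≈ 37.0129°.

37.013°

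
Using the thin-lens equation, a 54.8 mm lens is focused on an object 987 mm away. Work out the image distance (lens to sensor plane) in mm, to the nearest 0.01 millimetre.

1/dᵢ = 1/f − 1/dₒ = 1/54.8 − 1/987 = 0.0172350 mm⁻¹.
dᵢ = 1/0.0172350 ≈ 58.0215 mm.

58.02 mm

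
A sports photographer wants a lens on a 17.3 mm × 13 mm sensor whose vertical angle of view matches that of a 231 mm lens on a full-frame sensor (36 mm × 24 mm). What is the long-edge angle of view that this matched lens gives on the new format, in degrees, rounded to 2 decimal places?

7.91°

Equal vertical AOV ⇒ f₂ = f₁ · 13/24 = 231 × 0.54167 ≈ 125.1250 mm.
Long-edge AOV on the new format = 2·arctan(17.3 / (2 × 125.1250)) = 2·arctan(0.06913) ≈ 7.9092°.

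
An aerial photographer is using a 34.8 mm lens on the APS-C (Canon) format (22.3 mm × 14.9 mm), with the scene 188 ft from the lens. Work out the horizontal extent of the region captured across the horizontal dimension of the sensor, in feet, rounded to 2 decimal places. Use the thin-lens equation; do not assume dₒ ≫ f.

dₒ: 188 ft × 304.8 mm/ft = 57302.40 mm.
Similar triangles through the lens centre give W/dₒ = w/dᵢ; with 1/f = 1/dₒ + 1/dᵢ this gives W = w·(dₒ − f)/f.
W = 22.3 mm × (57302.4 − 34.8) / 34.8 = 22.3 × 1645.6206 ≈ 36697.340 mm = 36697.340/304.8 ft = 120.398 ft.

120.40 ft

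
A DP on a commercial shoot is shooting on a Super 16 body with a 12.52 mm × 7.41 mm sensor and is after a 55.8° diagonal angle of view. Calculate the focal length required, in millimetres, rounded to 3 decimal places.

13.739 mm

Sensor diagonal = √(12.52² + 7.41²) = √211.6585 ≈ 14.5485 mm.
From α = 2·arctan(d/2f) we get f = d / (2·tan(α/2)).
With d = 14.5485 mm and α/2 = 27.9°, tan(α/2) ≈ 0.52947, so f ≈ 14.5485 / 1.05895 ≈ 13.7387 mm.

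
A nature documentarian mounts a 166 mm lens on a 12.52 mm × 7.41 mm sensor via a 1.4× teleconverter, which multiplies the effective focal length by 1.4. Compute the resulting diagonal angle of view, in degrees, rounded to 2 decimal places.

Effective focal length f = 166 × 1.4 = 232.4 mm.
Sensor diagonal = √(12.52² + 7.41²) = √211.6585 ≈ 14.5485 mm.
α = 2·arctan(14.548 / (2 × 232.4)) = 2·arctan(0.03130) ≈ 3.5856°.

3.59°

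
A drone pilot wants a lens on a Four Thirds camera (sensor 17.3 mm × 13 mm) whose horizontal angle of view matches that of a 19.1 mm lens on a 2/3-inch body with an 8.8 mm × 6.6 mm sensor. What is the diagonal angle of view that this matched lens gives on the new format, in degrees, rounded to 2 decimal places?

Equal horizontal AOV ⇒ f₂ = f₁ · 17.3/8.8 = 19.1 × 1.96591 ≈ 37.5489 mm.
Sensor diagonal = √(17.3² + 13²) = √468.2900 ≈ 21.6400 mm.
Diagonal AOV on the new format = 2·arctan(21.6400 / (2 × 37.5489)) = 2·arctan(0.28816) ≈ 32.1495°.

32.15°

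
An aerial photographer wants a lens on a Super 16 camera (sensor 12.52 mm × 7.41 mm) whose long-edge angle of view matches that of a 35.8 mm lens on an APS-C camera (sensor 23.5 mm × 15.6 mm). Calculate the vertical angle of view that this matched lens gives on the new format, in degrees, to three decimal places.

Equal long-edge AOV ⇒ f₂ = f₁ · 12.52/23.5 = 35.8 × 0.53277 ≈ 19.0730 mm.
Vertical AOV on the new format = 2·arctan(7.41 / (2 × 19.0730)) = 2·arctan(0.19425) ≈ 21.9860°.

21.986°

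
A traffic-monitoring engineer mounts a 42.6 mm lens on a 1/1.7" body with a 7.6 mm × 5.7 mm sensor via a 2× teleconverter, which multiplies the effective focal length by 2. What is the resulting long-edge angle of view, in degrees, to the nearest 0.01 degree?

Effective focal length f = 42.6 × 2 = 85.2 mm.
α = 2·arctan(7.6 / (2 × 85.2)) = 2·arctan(0.04460) ≈ 5.1075°.

5.11°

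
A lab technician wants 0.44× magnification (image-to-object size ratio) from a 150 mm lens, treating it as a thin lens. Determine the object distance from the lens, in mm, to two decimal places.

With m = dᵢ/dₒ and 1/f = 1/dₒ + 1/dᵢ, substituting dᵢ = m·dₒ gives 1/f = (1 + 1/m)/dₒ, hence dₒ = f·(1 + 1/m).
dₒ = 150 × (1 + 1/0.44) = 150 × 3.27273 ≈ 490.909 mm.

490.91 mm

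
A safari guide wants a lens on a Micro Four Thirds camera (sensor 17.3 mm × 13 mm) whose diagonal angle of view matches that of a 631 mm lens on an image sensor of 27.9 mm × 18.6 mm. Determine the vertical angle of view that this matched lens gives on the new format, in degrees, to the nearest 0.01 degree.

Sensor diagonal = √(27.9² + 18.6²) = √1124.3700 ≈ 33.5316 mm.
Sensor diagonal = √(17.3² + 13²) = √468.2900 ≈ 21.6400 mm.
Equal diagonal AOV ⇒ f₂ = f₁ · 21.6400/33.5316 = 631 × 0.64536 ≈ 407.2229 mm.
Vertical AOV on the new format = 2·arctan(13 / (2 × 407.2229)) = 2·arctan(0.01596) ≈ 1.8289°.

1.83°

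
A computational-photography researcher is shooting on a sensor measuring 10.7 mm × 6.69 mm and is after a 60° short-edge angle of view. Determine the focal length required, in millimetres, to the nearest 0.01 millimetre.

5.79 mm

From α = 2·arctan(h/2f) we get f = h / (2·tan(α/2)).
With h = 6.69 mm and α/2 = 30°, tan(α/2) ≈ 0.57735, so f ≈ 6.69 / 1.15470 ≈ 5.7937 mm.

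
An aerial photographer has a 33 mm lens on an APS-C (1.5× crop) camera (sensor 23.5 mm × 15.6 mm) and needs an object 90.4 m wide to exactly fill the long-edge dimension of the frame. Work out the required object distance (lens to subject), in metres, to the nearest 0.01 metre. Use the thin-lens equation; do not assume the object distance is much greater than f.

W: 90.4 m = 90400 mm.
Magnification m = w/W = dᵢ/dₒ; combined with 1/f = 1/dₒ + 1/dᵢ this gives dₒ = f·(1 + W/w).
dₒ = 33 mm × (1 + 90400/23.5) = 33 × 3847.8085 ≈ 126977.681 mm = 126.978 m.

126.98 m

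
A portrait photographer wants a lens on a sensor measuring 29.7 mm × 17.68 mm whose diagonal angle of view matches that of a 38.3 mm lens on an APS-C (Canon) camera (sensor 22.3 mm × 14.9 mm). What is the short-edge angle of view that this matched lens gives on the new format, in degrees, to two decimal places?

Sensor diagonal = √(22.3² + 14.9²) = √719.3000 ≈ 26.8198 mm.
Sensor diagonal = √(29.7² + 17.68²) = √1194.6724 ≈ 34.5640 mm.
Equal diagonal AOV ⇒ f₂ = f₁ · 34.5640/26.8198 = 38.3 × 1.28875 ≈ 49.3592 mm.
Short-edge AOV on the new format = 2·arctan(17.68 / (2 × 49.3592)) = 2·arctan(0.17910) ≈ 20.3075°.

20.31°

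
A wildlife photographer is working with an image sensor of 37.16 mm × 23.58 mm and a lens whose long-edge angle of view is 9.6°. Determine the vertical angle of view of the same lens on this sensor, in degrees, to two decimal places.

From the long-edge AOV: f = 37.16 / (2·tan(4.8°)) = 37.16 / 0.16794 ≈ 221.2633 mm.
Vertical AOV = 2·arctan(23.58 / (2 × 221.2633)) = 2·arctan(0.05328) ≈ 6.1002°.

6.10°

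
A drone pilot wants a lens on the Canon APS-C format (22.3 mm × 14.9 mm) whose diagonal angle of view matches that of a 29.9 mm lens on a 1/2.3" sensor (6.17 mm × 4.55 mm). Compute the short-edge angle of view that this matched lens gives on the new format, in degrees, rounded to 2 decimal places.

Sensor diagonal = √(6.17² + 4.55²) = √58.7714 ≈ 7.6663 mm.
Sensor diagonal = √(22.3² + 14.9²) = √719.3000 ≈ 26.8198 mm.
Equal diagonal AOV ⇒ f₂ = f₁ · 26.8198/7.6663 = 29.9 × 3.49842 ≈ 104.6028 mm.
Short-edge AOV on the new format = 2·arctan(14.9 / (2 × 104.6028)) = 2·arctan(0.07122) ≈ 8.1477°.

8.15°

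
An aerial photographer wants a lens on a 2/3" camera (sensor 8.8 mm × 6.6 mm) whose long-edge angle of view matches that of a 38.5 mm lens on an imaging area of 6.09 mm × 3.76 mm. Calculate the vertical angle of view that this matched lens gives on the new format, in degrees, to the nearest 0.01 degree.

Equal long-edge AOV ⇒ f₂ = f₁ · 8.8/6.09 = 38.5 × 1.44499 ≈ 55.6322 mm.
Vertical AOV on the new format = 2·arctan(6.6 / (2 × 55.6322)) = 2·arctan(0.05932) ≈ 6.7894°.

6.79°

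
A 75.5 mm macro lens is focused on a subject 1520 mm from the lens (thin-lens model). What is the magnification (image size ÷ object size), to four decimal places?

0.0523×

Thin lens: 1/f = 1/dₒ + 1/dᵢ → 1/dᵢ = 1/75.5 − 1/1520 = 0.0125871 mm⁻¹, so dᵢ ≈ 79.4462 mm.
Magnification m = dᵢ/dₒ = 79.4462/1520 ≈ 0.05227.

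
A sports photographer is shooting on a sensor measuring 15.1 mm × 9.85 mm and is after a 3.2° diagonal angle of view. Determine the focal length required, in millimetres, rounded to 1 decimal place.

Sensor diagonal = √(15.1² + 9.85²) = √325.0325 ≈ 18.0287 mm.
From α = 2·arctan(d/2f) we get f = d / (2·tan(α/2)).
With d = 18.0287 mm and α/2 = 1.6°, tan(α/2) ≈ 0.02793, so f ≈ 18.0287 / 0.05587 ≈ 322.7180 mm.

322.7 mm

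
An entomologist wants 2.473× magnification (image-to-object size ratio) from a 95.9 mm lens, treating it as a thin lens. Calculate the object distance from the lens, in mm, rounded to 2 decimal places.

134.68 mm

With m = dᵢ/dₒ and 1/f = 1/dₒ + 1/dᵢ, substituting dᵢ = m·dₒ gives 1/f = (1 + 1/m)/dₒ, hence dₒ = f·(1 + 1/m).
dₒ = 95.9 × (1 + 1/2.473) = 95.9 × 1.40437 ≈ 134.679 mm.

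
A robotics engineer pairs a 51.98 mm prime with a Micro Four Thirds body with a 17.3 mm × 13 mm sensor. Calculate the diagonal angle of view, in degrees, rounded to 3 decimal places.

Sensor diagonal = √(17.3² + 13²) = √468.2900 ≈ 21.6400 mm.
Angle of view α = 2·arctan(d/2f) with d = 21.6400 mm and f = 51.98 mm.
d/2f = 0.20816; arctan(0.20816) ≈ 11.7586°, so α ≈ 23.5172°.

23.517°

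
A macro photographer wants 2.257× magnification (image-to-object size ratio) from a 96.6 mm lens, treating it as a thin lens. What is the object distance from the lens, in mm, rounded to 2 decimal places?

With m = dᵢ/dₒ and 1/f = 1/dₒ + 1/dᵢ, substituting dᵢ = m·dₒ gives 1/f = (1 + 1/m)/dₒ, hence dₒ = f·(1 + 1/m).
dₒ = 96.6 × (1 + 1/2.257) = 96.6 × 1.44307 ≈ 139.400 mm.

139.40 mm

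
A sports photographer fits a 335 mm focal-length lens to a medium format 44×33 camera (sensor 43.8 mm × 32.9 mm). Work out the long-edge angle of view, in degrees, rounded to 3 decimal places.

7.481°

Angle of view α = 2·arctan(w/2f) with w = 43.8 mm and f = 335 mm.
w/2f = 0.06537; arctan(0.06537) ≈ 3.7403°, so α ≈ 7.4806°.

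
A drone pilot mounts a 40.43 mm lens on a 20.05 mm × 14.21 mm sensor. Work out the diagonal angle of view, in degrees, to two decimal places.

Sensor diagonal = √(20.05² + 14.21²) = √603.9266 ≈ 24.5749 mm.
Angle of view α = 2·arctan(d/2f) with d = 24.5749 mm and f = 40.43 mm.
d/2f = 0.30392; arctan(0.30392) ≈ 16.9050°, so α ≈ 33.8101°.

33.81°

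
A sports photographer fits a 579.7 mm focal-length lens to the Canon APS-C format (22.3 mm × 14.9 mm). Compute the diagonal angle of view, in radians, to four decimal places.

Sensor diagonal = √(22.3² + 14.9²) = √719.3000 ≈ 26.8198 mm.
Angle of view α = 2·arctan(d/2f) with d = 26.8198 mm and f = 579.7 mm.
d/2f = 0.02313; arctan(0.02313) ≈ 0.0231 rad, so α ≈ 0.0463 rad.

0.0463 rad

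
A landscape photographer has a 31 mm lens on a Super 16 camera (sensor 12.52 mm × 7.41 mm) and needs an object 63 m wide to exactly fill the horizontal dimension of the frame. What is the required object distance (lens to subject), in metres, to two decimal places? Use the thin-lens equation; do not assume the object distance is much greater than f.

156.02 m

W: 63 m = 63000 mm.
Magnification m = w/W = dᵢ/dₒ; combined with 1/f = 1/dₒ + 1/dᵢ this gives dₒ = f·(1 + W/w).
dₒ = 31 mm × (1 + 63000/12.52) = 31 × 5032.9489 ≈ 156021.415 mm = 156.021 m.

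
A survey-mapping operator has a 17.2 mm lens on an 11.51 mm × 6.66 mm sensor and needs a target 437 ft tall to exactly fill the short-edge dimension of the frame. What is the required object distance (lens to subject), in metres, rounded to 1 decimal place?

W: 437 ft × 304.8 mm/ft = 133197.60 mm.
Magnification m = h/W = dᵢ/dₒ; combined with 1/f = 1/dₒ + 1/dᵢ this gives dₒ = f·(1 + W/h).
dₒ = 17.2 mm × (1 + 133198/6.66) = 17.2 × 20000.6390 ≈ 344010.991 mm = 344.011 m.

344.0 m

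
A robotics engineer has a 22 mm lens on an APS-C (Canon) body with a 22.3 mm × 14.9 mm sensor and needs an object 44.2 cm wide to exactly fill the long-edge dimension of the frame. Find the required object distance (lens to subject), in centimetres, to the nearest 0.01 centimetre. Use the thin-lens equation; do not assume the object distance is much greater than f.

45.81 cm

W: 44.2 cm = 442 mm.
Magnification m = w/W = dᵢ/dₒ; combined with 1/f = 1/dₒ + 1/dᵢ this gives dₒ = f·(1 + W/w).
dₒ = 22 mm × (1 + 442/22.3) = 22 × 20.8206 ≈ 458.054 mm = 45.8054 cm.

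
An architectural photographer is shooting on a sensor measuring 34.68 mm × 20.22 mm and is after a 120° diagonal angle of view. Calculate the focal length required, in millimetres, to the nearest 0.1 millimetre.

11.6 mm

Sensor diagonal = √(34.68² + 20.22²) = √1611.5508 ≈ 40.1441 mm.
From α = 2·arctan(d/2f) we get f = d / (2·tan(α/2)).
With d = 40.1441 mm and α/2 = 60°, tan(α/2) ≈ 1.73205, so f ≈ 40.1441 / 3.46410 ≈ 11.5886 mm.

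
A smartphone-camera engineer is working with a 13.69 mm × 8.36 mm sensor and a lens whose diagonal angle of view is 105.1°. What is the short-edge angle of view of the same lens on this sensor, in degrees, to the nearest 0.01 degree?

68.47°

Sensor diagonal = √(13.69² + 8.36²) = √257.3057 ≈ 16.0408 mm.
From the diagonal AOV: f = 16.0408 / (2·tan(52.55°)) = 16.0408 / 2.61117 ≈ 6.1431 mm.
Short-edge AOV = 2·arctan(8.36 / (2 × 6.1431)) = 2·arctan(0.68043) ≈ 68.4654°.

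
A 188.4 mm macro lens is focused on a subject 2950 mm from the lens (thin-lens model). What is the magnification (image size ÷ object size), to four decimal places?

Thin lens: 1/f = 1/dₒ + 1/dᵢ → 1/dᵢ = 1/188.4 − 1/2950 = 0.0049689 mm⁻¹, so dᵢ ≈ 201.2529 mm.
Magnification m = dᵢ/dₒ = 201.2529/2950 ≈ 0.06822.

0.0682×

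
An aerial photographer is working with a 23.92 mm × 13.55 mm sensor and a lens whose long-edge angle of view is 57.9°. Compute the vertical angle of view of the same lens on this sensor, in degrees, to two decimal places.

34.80°

From the long-edge AOV: f = 23.92 / (2·tan(28.95°)) = 23.92 / 1.10634 ≈ 21.6209 mm.
Vertical AOV = 2·arctan(13.55 / (2 × 21.6209)) = 2·arctan(0.31335) ≈ 34.7972°.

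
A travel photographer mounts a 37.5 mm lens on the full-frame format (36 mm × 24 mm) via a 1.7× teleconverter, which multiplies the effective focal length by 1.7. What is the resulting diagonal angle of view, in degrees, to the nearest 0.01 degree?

Effective focal length f = 37.5 × 1.7 = 63.75 mm.
Sensor diagonal = √(36² + 24²) = √1872.0000 ≈ 43.2666 mm.
α = 2·arctan(43.267 / (2 × 63.75)) = 2·arctan(0.33935) ≈ 37.4889°.

37.49°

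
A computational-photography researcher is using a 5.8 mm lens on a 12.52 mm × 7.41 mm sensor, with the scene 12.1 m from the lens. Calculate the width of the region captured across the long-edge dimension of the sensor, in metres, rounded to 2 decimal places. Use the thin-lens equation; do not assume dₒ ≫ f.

dₒ: 12.1 m = 12100 mm.
Similar triangles through the lens centre give W/dₒ = w/dᵢ; with 1/f = 1/dₒ + 1/dᵢ this gives W = w·(dₒ − f)/f.
W = 12.52 mm × (12100 − 5.8) / 5.8 = 12.52 × 2085.2069 ≈ 26106.790 mm = 26.1068 m.

26.11 m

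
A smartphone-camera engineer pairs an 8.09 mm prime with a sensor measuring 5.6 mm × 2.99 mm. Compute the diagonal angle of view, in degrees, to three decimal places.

42.845°

Sensor diagonal = √(5.6² + 2.99²) = √40.3001 ≈ 6.3482 mm.
Angle of view α = 2·arctan(d/2f) with d = 6.3482 mm and f = 8.09 mm.
d/2f = 0.39235; arctan(0.39235) ≈ 21.4226°, so α ≈ 42.8452°.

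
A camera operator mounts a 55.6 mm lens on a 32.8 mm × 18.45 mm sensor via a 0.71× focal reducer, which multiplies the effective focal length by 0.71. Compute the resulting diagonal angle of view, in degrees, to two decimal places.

50.97°

Effective focal length f = 55.6 × 0.71 = 39.476 mm.
Sensor diagonal = √(32.8² + 18.45²) = √1416.2425 ≈ 37.6330 mm.
α = 2·arctan(37.633 / (2 × 39.476)) = 2·arctan(0.47666) ≈ 50.9702°.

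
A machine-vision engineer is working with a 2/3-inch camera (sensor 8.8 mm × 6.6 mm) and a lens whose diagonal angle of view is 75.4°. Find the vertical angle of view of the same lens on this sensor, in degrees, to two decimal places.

49.76°

Sensor diagonal = √(8.8² + 6.6²) = √121.0000 ≈ 11.0000 mm.
From the diagonal AOV: f = 11.0000 / (2·tan(37.7°)) = 11.0000 / 1.54578 ≈ 7.1162 mm.
Vertical AOV = 2·arctan(6.6 / (2 × 7.1162)) = 2·arctan(0.46373) ≈ 49.7574°.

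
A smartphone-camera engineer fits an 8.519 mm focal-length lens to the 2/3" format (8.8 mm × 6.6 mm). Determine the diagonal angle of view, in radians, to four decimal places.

Sensor diagonal = √(8.8² + 6.6²) = √121.0000 ≈ 11.0000 mm.
Angle of view α = 2·arctan(d/2f) with d = 11.0000 mm and f = 8.519 mm.
d/2f = 0.64562; arctan(0.64562) ≈ 0.5733 rad, so α ≈ 1.1466 rad.

1.1466 rad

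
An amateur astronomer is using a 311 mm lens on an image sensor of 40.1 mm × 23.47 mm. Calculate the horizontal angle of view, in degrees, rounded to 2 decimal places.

Angle of view α = 2·arctan(w/2f) with w = 40.1 mm and f = 311 mm.
w/2f = 0.06447; arctan(0.06447) ≈ 3.6887°, so α ≈ 7.3774°.

7.38°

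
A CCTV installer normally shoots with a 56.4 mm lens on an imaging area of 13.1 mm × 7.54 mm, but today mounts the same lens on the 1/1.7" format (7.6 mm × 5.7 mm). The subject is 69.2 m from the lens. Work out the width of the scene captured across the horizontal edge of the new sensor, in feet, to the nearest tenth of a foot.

The focal length stays 56.4 mm; the relevant sensor dimension is now w = 7.6 mm. Object distance dₒ = 69.2 m = 69200 mm.
Thin-lens field width W = w·(dₒ − f)/f = 7.6 × (69200 − 56.4)/56.4 ≈ 9317.223 mm = 9317.223/304.8 ft = 30.5683 ft.

30.6 ft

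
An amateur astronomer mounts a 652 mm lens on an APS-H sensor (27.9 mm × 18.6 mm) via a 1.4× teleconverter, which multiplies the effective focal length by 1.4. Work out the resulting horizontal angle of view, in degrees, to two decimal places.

Effective focal length f = 652 × 1.4 = 912.8 mm.
α = 2·arctan(27.9 / (2 × 912.8)) = 2·arctan(0.01528) ≈ 1.7511°.

1.75°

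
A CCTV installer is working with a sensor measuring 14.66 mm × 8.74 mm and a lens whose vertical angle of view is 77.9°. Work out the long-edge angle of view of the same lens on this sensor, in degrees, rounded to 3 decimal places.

107.180°

From the vertical AOV: f = 8.74 / (2·tan(38.95°)) = 8.74 / 1.61668 ≈ 5.4061 mm.
Long-edge AOV = 2·arctan(14.66 / (2 × 5.4061)) = 2·arctan(1.35587) ≈ 107.1798°.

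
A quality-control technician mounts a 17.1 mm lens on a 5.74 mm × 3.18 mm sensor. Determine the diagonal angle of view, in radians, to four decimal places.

0.3791 rad

Sensor diagonal = √(5.74² + 3.18²) = √43.0600 ≈ 6.5620 mm.
Angle of view α = 2·arctan(d/2f) with d = 6.5620 mm and f = 17.1 mm.
d/2f = 0.19187; arctan(0.19187) ≈ 0.1896 rad, so α ≈ 0.3791 rad.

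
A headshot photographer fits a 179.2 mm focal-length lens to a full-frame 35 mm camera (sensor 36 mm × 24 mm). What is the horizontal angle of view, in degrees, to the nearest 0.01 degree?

Angle of view α = 2·arctan(w/2f) with w = 36 mm and f = 179.2 mm.
w/2f = 0.10045; arctan(0.10045) ≈ 5.7359°, so α ≈ 11.4718°.

11.47°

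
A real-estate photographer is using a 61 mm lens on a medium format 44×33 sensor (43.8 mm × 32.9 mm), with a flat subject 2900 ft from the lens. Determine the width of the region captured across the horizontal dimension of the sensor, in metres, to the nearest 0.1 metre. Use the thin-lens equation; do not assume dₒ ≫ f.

dₒ: 2900 ft × 304.8 mm/ft = 883919.97 mm.
Similar triangles through the lens centre give W/dₒ = w/dᵢ; with 1/f = 1/dₒ + 1/dᵢ this gives W = w·(dₒ − f)/f.
W = 43.8 mm × (883920 − 61) / 61 = 43.8 × 14489.4913 ≈ 634639.721 mm = 634.64 m.

634.6 m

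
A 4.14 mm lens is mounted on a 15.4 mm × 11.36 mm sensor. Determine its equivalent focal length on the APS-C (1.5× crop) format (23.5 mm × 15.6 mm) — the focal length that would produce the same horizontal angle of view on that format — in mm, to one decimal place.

Equal angle of view means equal width/f ratio, so f₂ = f₁ · (width₂/width₁) = 4.14 × 23.5/15.4.
f₂ = 4.14 × 1.52597 ≈ 6.318 mm.

6.3 mm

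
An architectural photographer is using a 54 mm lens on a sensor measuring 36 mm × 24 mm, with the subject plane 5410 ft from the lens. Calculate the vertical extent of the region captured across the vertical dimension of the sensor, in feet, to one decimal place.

2404.4 ft

dₒ: 5410 ft × 304.8 mm/ft = 1648967.95 mm.
Similar triangles through the lens centre give W/dₒ = h/dᵢ; with 1/f = 1/dₒ + 1/dᵢ this gives W = h·(dₒ − f)/f.
W = 24 mm × (1.64897e+06 − 54) / 54 = 24 × 30535.4435 ≈ 732850.643 mm = 732850.643/304.8 ft = 2404.37 ft.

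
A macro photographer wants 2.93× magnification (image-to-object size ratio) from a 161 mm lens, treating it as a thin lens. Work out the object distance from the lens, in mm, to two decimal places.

With m = dᵢ/dₒ and 1/f = 1/dₒ + 1/dᵢ, substituting dᵢ = m·dₒ gives 1/f = (1 + 1/m)/dₒ, hence dₒ = f·(1 + 1/m).
dₒ = 161 × (1 + 1/2.93) = 161 × 1.34130 ≈ 215.949 mm.

215.95 mm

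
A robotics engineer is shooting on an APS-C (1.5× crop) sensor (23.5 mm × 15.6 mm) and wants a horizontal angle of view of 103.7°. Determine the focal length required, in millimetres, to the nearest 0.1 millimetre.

From α = 2·arctan(w/2f) we get f = w / (2·tan(α/2)).
With w = 23.5 mm and α/2 = 51.85°, tan(α/2) ≈ 1.27306, so f ≈ 23.5 / 2.54612 ≈ 9.2297 mm.

9.2 mm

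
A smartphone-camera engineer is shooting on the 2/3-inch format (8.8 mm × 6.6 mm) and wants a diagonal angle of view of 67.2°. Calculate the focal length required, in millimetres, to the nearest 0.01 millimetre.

Sensor diagonal = √(8.8² + 6.6²) = √121.0000 ≈ 11.0000 mm.
From α = 2·arctan(d/2f) we get f = d / (2·tan(α/2)).
With d = 11.0000 mm and α/2 = 33.6°, tan(α/2) ≈ 0.66440, so f ≈ 11.0000 / 1.32880 ≈ 8.2782 mm.

8.28 mm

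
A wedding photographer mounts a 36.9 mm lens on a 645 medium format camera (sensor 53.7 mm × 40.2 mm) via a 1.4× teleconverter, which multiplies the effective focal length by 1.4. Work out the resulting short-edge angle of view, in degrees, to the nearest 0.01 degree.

Effective focal length f = 36.9 × 1.4 = 51.66 mm.
α = 2·arctan(40.2 / (2 × 51.66)) = 2·arctan(0.38908) ≈ 42.5203°.

42.52°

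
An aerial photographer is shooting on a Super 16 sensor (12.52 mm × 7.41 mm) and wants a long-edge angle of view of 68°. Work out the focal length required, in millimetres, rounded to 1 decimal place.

From α = 2·arctan(w/2f) we get f = w / (2·tan(α/2)).
With w = 12.52 mm and α/2 = 34°, tan(α/2) ≈ 0.67451, so f ≈ 12.52 / 1.34902 ≈ 9.2808 mm.

9.3 mm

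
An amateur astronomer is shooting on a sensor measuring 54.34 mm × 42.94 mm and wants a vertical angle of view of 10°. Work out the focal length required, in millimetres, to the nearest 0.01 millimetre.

From α = 2·arctan(h/2f) we get f = h / (2·tan(α/2)).
With h = 42.94 mm and α/2 = 5°, tan(α/2) ≈ 0.08749, so f ≈ 42.94 / 0.17498 ≈ 245.4032 mm.

245.40 mm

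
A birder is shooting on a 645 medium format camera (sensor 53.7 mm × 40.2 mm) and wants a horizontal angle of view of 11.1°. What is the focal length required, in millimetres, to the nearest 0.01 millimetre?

From α = 2·arctan(w/2f) we get f = w / (2·tan(α/2)).
With w = 53.7 mm and α/2 = 5.55°, tan(α/2) ≈ 0.09717, so f ≈ 53.7 / 0.19434 ≈ 276.3202 mm.

276.32 mm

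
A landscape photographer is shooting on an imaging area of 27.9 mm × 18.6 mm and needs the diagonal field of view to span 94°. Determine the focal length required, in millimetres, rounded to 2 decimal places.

15.63 mm

Sensor diagonal = √(27.9² + 18.6²) = √1124.3700 ≈ 33.5316 mm.
From α = 2·arctan(d/2f) we get f = d / (2·tan(α/2)).
With d = 33.5316 mm and α/2 = 47°, tan(α/2) ≈ 1.07237, so f ≈ 33.5316 / 2.14474 ≈ 15.6344 mm.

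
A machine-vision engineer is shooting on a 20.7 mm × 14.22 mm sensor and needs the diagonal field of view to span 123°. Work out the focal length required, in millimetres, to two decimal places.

6.82 mm

Sensor diagonal = √(20.7² + 14.22²) = √630.6984 ≈ 25.1137 mm.
From α = 2·arctan(d/2f) we get f = d / (2·tan(α/2)).
With d = 25.1137 mm and α/2 = 61.5°, tan(α/2) ≈ 1.84177, so f ≈ 25.1137 / 3.68354 ≈ 6.8178 mm.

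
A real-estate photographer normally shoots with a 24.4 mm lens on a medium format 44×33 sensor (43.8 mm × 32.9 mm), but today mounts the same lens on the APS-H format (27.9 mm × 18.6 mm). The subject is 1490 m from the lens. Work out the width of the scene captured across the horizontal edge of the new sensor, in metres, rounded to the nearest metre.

1704 m

The focal length stays 24.4 mm; the relevant sensor dimension is now w = 27.9 mm. Object distance dₒ = 1490 m = 1.49e+06 mm.
Thin-lens field width W = w·(dₒ − f)/f = 27.9 × (1.49e+06 − 24.4)/24.4 ≈ 1703701.608 mm = 1703.7 m.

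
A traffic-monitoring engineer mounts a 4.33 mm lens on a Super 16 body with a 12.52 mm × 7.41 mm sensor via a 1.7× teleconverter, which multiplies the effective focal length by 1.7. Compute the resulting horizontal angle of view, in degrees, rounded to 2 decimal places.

Effective focal length f = 4.33 × 1.7 = 7.361 mm.
α = 2·arctan(12.52 / (2 × 7.361)) = 2·arctan(0.85043) ≈ 80.7575°.

80.76°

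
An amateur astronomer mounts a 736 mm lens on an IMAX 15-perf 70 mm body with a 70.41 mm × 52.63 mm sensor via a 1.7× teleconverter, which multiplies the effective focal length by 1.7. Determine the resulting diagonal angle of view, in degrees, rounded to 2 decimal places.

Effective focal length f = 736 × 1.7 = 1251.2 mm.
Sensor diagonal = √(70.41² + 52.63²) = √7727.4850 ≈ 87.9061 mm.
α = 2·arctan(87.906 / (2 × 1251.2)) = 2·arctan(0.03513) ≈ 4.0238°.

4.02°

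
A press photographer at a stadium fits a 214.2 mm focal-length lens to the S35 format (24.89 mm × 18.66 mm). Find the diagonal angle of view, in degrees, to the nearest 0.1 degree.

Sensor diagonal = √(24.89² + 18.66²) = √967.7077 ≈ 31.1080 mm.
Angle of view α = 2·arctan(d/2f) with d = 31.1080 mm and f = 214.2 mm.
d/2f = 0.07261; arctan(0.07261) ≈ 4.1532°, so α ≈ 8.3064°.

8.3°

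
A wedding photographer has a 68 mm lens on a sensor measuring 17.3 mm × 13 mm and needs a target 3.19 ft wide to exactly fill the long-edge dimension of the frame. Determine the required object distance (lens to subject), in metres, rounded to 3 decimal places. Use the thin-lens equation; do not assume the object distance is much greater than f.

W: 3.19 ft × 304.8 mm/ft = 972.31 mm.
Magnification m = w/W = dᵢ/dₒ; combined with 1/f = 1/dₒ + 1/dᵢ this gives dₒ = f·(1 + W/w).
dₒ = 68 mm × (1 + 972.312/17.3) = 68 × 57.2030 ≈ 3889.804 mm = 3.8898 m.

3.890 m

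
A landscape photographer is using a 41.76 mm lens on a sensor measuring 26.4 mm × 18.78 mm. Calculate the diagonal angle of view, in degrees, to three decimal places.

Sensor diagonal = √(26.4² + 18.78²) = √1049.6484 ≈ 32.3983 mm.
Angle of view α = 2·arctan(d/2f) with d = 32.3983 mm and f = 41.76 mm.
d/2f = 0.38791; arctan(0.38791) ≈ 21.2018°, so α ≈ 42.4036°.

42.404°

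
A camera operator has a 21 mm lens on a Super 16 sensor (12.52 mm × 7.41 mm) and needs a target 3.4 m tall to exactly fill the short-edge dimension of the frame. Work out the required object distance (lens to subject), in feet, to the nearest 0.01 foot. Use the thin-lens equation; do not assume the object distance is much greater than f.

31.68 ft

W: 3.4 m = 3400 mm.
Magnification m = h/W = dᵢ/dₒ; combined with 1/f = 1/dₒ + 1/dᵢ this gives dₒ = f·(1 + W/h).
dₒ = 21 mm × (1 + 3400/7.41) = 21 × 459.8394 ≈ 9656.628 mm = 9656.628/304.8 ft = 31.6818 ft.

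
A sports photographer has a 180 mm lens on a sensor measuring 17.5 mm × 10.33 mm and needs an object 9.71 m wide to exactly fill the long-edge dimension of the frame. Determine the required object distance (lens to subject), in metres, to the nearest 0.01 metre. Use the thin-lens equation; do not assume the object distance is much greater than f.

100.05 m

W: 9.71 m = 9710 mm.
Magnification m = w/W = dᵢ/dₒ; combined with 1/f = 1/dₒ + 1/dᵢ this gives dₒ = f·(1 + W/w).
dₒ = 180 mm × (1 + 9710/17.5) = 180 × 555.8571 ≈ 100054.286 mm = 100.054 m.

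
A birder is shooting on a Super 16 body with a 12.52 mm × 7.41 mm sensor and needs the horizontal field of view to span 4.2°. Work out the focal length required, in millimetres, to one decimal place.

170.7 mm

From α = 2·arctan(w/2f) we get f = w / (2·tan(α/2)).
With w = 12.52 mm and α/2 = 2.1°, tan(α/2) ≈ 0.03667, so f ≈ 12.52 / 0.07334 ≈ 170.7195 mm.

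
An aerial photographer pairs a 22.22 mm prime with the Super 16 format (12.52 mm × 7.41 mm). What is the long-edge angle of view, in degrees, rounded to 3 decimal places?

Angle of view α = 2·arctan(w/2f) with w = 12.52 mm and f = 22.22 mm.
w/2f = 0.28173; arctan(0.28173) ≈ 15.7340°, so α ≈ 31.4680°.

31.468°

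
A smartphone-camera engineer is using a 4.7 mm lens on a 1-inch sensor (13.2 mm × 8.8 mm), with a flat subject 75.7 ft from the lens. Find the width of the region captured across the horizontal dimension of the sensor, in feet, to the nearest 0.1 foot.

dₒ: 75.7 ft × 304.8 mm/ft = 23073.36 mm.
Similar triangles through the lens centre give W/dₒ = w/dᵢ; with 1/f = 1/dₒ + 1/dᵢ this gives W = w·(dₒ − f)/f.
W = 13.2 mm × (23073.4 − 4.7) / 4.7 = 13.2 × 4908.2254 ≈ 64788.575 mm = 64788.575/304.8 ft = 212.561 ft.

212.6 ft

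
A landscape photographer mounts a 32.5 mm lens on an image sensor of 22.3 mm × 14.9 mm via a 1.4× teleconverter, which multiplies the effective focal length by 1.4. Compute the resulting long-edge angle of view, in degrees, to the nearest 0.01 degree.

27.54°

Effective focal length f = 32.5 × 1.4 = 45.5 mm.
α = 2·arctan(22.3 / (2 × 45.5)) = 2·arctan(0.24505) ≈ 27.5385°.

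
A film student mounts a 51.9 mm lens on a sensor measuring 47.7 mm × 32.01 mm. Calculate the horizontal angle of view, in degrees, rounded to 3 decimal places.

49.361°

Angle of view α = 2·arctan(w/2f) with w = 47.7 mm and f = 51.9 mm.
w/2f = 0.45954; arctan(0.45954) ≈ 24.6806°, so α ≈ 49.3611°.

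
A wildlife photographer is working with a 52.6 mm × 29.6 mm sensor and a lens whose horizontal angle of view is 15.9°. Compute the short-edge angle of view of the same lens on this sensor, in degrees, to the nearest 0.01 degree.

From the horizontal AOV: f = 52.6 / (2·tan(7.95°)) = 52.6 / 0.27930 ≈ 188.3266 mm.
Short-edge AOV = 2·arctan(29.6 / (2 × 188.3266)) = 2·arctan(0.07859) ≈ 8.9869°.

8.99°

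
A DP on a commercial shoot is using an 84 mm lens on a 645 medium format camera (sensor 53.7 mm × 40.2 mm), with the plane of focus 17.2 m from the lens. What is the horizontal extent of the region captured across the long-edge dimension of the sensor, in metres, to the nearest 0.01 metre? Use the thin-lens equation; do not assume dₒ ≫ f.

dₒ: 17.2 m = 17200 mm.
Similar triangles through the lens centre give W/dₒ = w/dᵢ; with 1/f = 1/dₒ + 1/dᵢ this gives W = w·(dₒ − f)/f.
W = 53.7 mm × (17200 − 84) / 84 = 53.7 × 203.7619 ≈ 10942.014 mm = 10.942 m.

10.94 m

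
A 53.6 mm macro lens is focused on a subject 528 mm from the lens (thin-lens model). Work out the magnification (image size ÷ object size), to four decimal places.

0.1130×

Thin lens: 1/f = 1/dₒ + 1/dᵢ → 1/dᵢ = 1/53.6 − 1/528 = 0.0167628 mm⁻¹, so dᵢ ≈ 59.6560 mm.
Magnification m = dᵢ/dₒ = 59.6560/528 ≈ 0.11298.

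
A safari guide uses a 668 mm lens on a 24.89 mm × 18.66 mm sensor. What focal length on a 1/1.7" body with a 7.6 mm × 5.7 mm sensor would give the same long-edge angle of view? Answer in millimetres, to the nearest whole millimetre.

Equal angle of view means equal width/f ratio, so f₂ = f₁ · (width₂/width₁) = 668 × 7.6/24.89.
f₂ = 668 × 0.30534 ≈ 203.969 mm.

204 mm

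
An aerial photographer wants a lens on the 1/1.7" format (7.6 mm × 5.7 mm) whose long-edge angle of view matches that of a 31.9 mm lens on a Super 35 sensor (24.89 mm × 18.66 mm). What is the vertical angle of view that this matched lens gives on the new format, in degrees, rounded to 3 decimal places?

32.618°

Equal long-edge AOV ⇒ f₂ = f₁ · 7.6/24.89 = 31.9 × 0.30534 ≈ 9.7405 mm.
Vertical AOV on the new format = 2·arctan(5.7 / (2 × 9.7405)) = 2·arctan(0.29259) ≈ 32.6183°.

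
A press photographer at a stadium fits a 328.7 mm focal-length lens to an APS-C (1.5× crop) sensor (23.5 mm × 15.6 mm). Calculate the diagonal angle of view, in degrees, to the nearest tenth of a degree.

Sensor diagonal = √(23.5² + 15.6²) = √795.6100 ≈ 28.2066 mm.
Angle of view α = 2·arctan(d/2f) with d = 28.2066 mm and f = 328.7 mm.
d/2f = 0.04291; arctan(0.04291) ≈ 2.4568°, so α ≈ 4.9137°.

4.9°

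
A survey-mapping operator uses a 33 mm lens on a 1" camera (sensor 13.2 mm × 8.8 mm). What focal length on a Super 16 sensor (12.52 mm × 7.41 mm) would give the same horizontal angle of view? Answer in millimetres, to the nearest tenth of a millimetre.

Equal angle of view means equal width/f ratio, so f₂ = f₁ · (width₂/width₁) = 33 × 12.52/13.2.
f₂ = 33 × 0.94848 ≈ 31.300 mm.

31.3 mm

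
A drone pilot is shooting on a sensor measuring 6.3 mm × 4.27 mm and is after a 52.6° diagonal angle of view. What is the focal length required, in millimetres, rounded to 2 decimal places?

Sensor diagonal = √(6.3² + 4.27²) = √57.9229 ≈ 7.6107 mm.
From α = 2·arctan(d/2f) we get f = d / (2·tan(α/2)).
With d = 7.6107 mm and α/2 = 26.3°, tan(α/2) ≈ 0.49423, so f ≈ 7.6107 / 0.98846 ≈ 7.6996 mm.

7.70 mm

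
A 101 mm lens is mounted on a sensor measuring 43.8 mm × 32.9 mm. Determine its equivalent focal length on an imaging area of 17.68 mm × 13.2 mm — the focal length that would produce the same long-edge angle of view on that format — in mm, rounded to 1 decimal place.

40.8 mm

Equal angle of view means equal width/f ratio, so f₂ = f₁ · (width₂/width₁) = 101 × 17.68/43.8.
f₂ = 101 × 0.40365 ≈ 40.769 mm.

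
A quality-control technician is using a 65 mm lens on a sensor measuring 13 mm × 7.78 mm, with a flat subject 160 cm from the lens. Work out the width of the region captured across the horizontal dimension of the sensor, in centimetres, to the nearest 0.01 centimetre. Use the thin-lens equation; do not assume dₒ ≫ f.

30.70 cm

dₒ: 160 cm = 1600 mm.
Similar triangles through the lens centre give W/dₒ = w/dᵢ; with 1/f = 1/dₒ + 1/dᵢ this gives W = w·(dₒ − f)/f.
W = 13 mm × (1600 − 65) / 65 = 13 × 23.6154 ≈ 307.000 mm = 30.7 cm.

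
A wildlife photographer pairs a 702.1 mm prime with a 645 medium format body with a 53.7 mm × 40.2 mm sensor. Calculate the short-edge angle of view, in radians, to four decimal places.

0.0572 rad

Angle of view α = 2·arctan(h/2f) with h = 40.2 mm and f = 702.1 mm.
h/2f = 0.02863; arctan(0.02863) ≈ 0.0286 rad, so α ≈ 0.0572 rad.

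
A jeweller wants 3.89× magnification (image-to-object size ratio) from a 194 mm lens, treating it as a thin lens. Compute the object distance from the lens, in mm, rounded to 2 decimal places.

243.87 mm

With m = dᵢ/dₒ and 1/f = 1/dₒ + 1/dᵢ, substituting dᵢ = m·dₒ gives 1/f = (1 + 1/m)/dₒ, hence dₒ = f·(1 + 1/m).
dₒ = 194 × (1 + 1/3.89) = 194 × 1.25707 ≈ 243.871 mm.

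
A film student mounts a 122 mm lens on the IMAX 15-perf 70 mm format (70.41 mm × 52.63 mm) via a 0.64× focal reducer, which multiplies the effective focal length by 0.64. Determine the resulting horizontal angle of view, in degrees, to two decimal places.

Effective focal length f = 122 × 0.64 = 78.08 mm.
α = 2·arctan(70.41 / (2 × 78.08)) = 2·arctan(0.45088) ≈ 48.5397°.

48.54°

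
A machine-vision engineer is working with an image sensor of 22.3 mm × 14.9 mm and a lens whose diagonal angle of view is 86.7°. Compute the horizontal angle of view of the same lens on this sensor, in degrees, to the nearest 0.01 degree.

76.26°

Sensor diagonal = √(22.3² + 14.9²) = √719.3000 ≈ 26.8198 mm.
From the diagonal AOV: f = 26.8198 / (2·tan(43.35°)) = 26.8198 / 1.88800 ≈ 14.2054 mm.
Horizontal AOV = 2·arctan(22.3 / (2 × 14.2054)) = 2·arctan(0.78491) ≈ 76.2578°.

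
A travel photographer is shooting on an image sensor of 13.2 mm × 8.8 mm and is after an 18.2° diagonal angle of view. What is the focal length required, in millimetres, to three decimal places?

49.522 mm

Sensor diagonal = √(13.2² + 8.8²) = √251.6800 ≈ 15.8644 mm.
From α = 2·arctan(d/2f) we get f = d / (2·tan(α/2)).
With d = 15.8644 mm and α/2 = 9.1°, tan(α/2) ≈ 0.16017, so f ≈ 15.8644 / 0.32035 ≈ 49.5225 mm.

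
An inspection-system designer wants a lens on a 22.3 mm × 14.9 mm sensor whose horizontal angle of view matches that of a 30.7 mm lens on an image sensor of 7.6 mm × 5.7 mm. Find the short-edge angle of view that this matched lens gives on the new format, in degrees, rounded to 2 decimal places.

Equal horizontal AOV ⇒ f₂ = f₁ · 22.3/7.6 = 30.7 × 2.93421 ≈ 90.0803 mm.
Short-edge AOV on the new format = 2·arctan(14.9 / (2 × 90.0803)) = 2·arctan(0.08270) ≈ 9.4557°.

9.46°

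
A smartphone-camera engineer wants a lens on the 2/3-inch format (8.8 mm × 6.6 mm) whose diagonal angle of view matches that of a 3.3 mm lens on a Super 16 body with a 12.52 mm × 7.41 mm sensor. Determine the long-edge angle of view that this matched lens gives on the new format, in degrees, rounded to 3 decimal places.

Sensor diagonal = √(12.52² + 7.41²) = √211.6585 ≈ 14.5485 mm.
Sensor diagonal = √(8.8² + 6.6²) = √121.0000 ≈ 11.0000 mm.
Equal diagonal AOV ⇒ f₂ = f₁ · 11.0000/14.5485 = 3.3 × 0.75609 ≈ 2.4951 mm.
Long-edge AOV on the new format = 2·arctan(8.8 / (2 × 2.4951)) = 2·arctan(1.76345) ≈ 120.8875°.

120.888°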